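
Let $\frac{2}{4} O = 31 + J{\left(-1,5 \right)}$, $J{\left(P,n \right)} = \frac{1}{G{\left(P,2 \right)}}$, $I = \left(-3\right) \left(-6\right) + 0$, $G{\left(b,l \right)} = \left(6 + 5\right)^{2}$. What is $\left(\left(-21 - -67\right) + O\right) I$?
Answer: $\frac{235260}{121} \approx 1944.3$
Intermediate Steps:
$G{\left(b,l \right)} = 121$ ($G{\left(b,l \right)} = 11^{2} = 121$)
$I = 18$ ($I = 18 + 0 = 18$)
$J{\left(P,n \right)} = \frac{1}{121}$
$O = \frac{7504}{121}$ ($O = 2 \left(31 + \frac{1}{121}\right) = 2 \cdot \frac{3752}{121} = \frac{7504}{121} \approx 62.017$)
$\left(\left(-21 - -67\right) + O\right) I = \left(\left(-21 - -67\right) + \frac{7504}{121}\right) 18 = \left(\left(-21 + 67\right) + \frac{7504}{121}\right) 18 = \left(46 + \frac{7504}{121}\right) 18 = \frac{13070}{121} \cdot 18 = \frac{235260}{121}$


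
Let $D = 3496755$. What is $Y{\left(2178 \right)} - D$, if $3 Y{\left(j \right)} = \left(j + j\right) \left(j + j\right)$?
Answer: $2828157$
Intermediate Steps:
$Y{\left(j \right)} = \frac{4 j^{2}}{3}$ ($Y{\left(j \right)} = \frac{\left(j + j\right) \left(j + j\right)}{3} = \frac{2 j 2 j}{3} = \frac{4 j^{2}}{3}$)
$Y{\left(2178 \right)} - D = \frac{4 \cdot 2178^{2}}{3} - 3496755 = \frac{4}{3} \cdot 4743684 - 3496755 = 6324912 - 3496755 = 2828157$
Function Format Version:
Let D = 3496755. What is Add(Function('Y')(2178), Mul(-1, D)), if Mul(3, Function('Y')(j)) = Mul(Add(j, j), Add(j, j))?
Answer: 2828157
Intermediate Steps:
Function('Y')(j) = Mul(Rational(4, 3), Pow(j, 2)) (Function('Y')(j) = Mul(Rational(1, 3), Mul(Add(j, j), Add(j, j))) = Mul(Rational(1, 3), Mul(Mul(2, j), Mul(2, j))) = Mul(Rational(1, 3), Mul(4, Pow(j, 2))) = Mul(Rational(4, 3), Pow(j, 2)))
Add(Function('Y')(2178), Mul(-1, D)) = Add(Mul(Rational(4, 3), Pow(2178, 2)), Mul(-1, 3496755)) = Add(Mul(Rational(4, 3), 4743684), -3496755) = Add(6324912, -3496755) = 2828157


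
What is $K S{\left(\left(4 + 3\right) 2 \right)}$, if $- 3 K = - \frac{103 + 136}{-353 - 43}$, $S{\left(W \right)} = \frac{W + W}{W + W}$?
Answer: $- \frac{239}{1188} \approx -0.20118$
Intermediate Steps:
$S{\left(W \right)} = 1$ ($S{\left(W \right)} = \frac{2 W}{2 W} = 2 W \frac{1}{2 W} = 1$)
$K = - \frac{239}{1188}$ ($K = - \frac{\left(-1\right) \frac{103 + 136}{-353 - 43}}{3} = - \frac{\left(-1\right) \frac{239}{-396}}{3} = - \frac{\left(-1\right) 239 \left(- \frac{1}{396}\right)}{3} = - \frac{\left(-1\right) \left(- \frac{239}{396}\right)}{3} = \left(- \frac{1}{3}\right) \frac{239}{396} = - \frac{239}{1188} \approx -0.20118$)
$K S{\left(\left(4 + 3\right) 2 \right)} = \left(- \frac{239}{1188}\right) 1 = - \frac{239}{1188}$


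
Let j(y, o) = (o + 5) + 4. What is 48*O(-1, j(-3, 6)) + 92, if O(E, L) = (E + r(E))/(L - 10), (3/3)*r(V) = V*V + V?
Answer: 412/5 ≈ 82.400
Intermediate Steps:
j(y, o) = 9 + o (j(y, o) = (5 + o) + 4 = 9 + o)
r(V) = V + V² (r(V) = V*V + V = V² + V = V + V²)
O(E, L) = (E + E*(1 + E))/(-10 + L) (O(E, L) = (E + E*(1 + E))/(L - 10) = (E + E*(1 + E))/(-10 + L))
48*O(-1, j(-3, 6)) + 92 = 48*(-(2 - 1)/(-10 + (9 + 6))) + 92 = 48*(-1*1/(-10 + 15)) + 92 = 48*(-1*1/5) + 92 = 48*(-1*⅕*1) + 92 = 48*(-⅕) + 92 = -48/5 + 92 = 412/5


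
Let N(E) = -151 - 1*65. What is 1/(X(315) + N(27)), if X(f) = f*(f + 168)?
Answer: 1/151929 ≈ 6.5820e-6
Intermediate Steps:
N(E) = -216 (N(E) = -151 - 65 = -216)
X(f) = f*(168 + f)
1/(X(315) + N(27)) = 1/(315*(168 + 315) - 216) = 1/(315*483 - 216) = 1/(152145 - 216) = 1/151929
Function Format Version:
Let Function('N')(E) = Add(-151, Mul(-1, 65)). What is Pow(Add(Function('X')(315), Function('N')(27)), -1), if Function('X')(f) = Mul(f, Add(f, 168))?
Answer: Rational(1, 151929) ≈ 6.5820e-6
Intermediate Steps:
Function('N')(E) = -216 (Function('N')(E) = Add(-151, -65) = -216)
Function('X')(f) = Mul(f, Add(168, f))
Pow(Add(Function('X')(315), Function('N')(27)), -1) = Pow(Add(Mul(315, Add(168, 315)), -216), -1) = Pow(Add(Mul(315, 483), -216), -1) = Pow(Add(152145, -216), -1) = Pow(151929, -1) = Rational(1, 151929)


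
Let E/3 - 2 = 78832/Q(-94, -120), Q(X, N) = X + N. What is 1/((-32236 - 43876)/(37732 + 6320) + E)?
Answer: -1178391/1297230874 ≈ -0.00090839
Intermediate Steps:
Q(X, N) = N + X
E = -117606/107 (E = 6 + 3*(78832/(-120 - 94)) = 6 + 3*(78832/(-214)) = 6 + 3*(78832*(-1/214)) = 6 + 3*(-39416/107) = 6 - 118248/107 = -117606/107 ≈ -1099.1)
1/((-32236 - 43876)/(37732 + 6320) + E) = 1/((-32236 - 43876)/(37732 + 6320) - 117606/107) = 1/(-76112/44052 - 117606/107) = 1/(-76112*1/44052 - 117606/107) = 1/(-19028/11013 - 117606/107) = 1/(-1297230874/1178391) = -1178391/1297230874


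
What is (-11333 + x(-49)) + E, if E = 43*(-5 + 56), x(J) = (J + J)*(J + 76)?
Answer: -11786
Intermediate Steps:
x(J) = 2*J*(76 + J) (x(J) = (2*J)*(76 + J) = 2*J*(76 + J))
E = 2193 (E = 43*51 = 2193)
(-11333 + x(-49)) + E = (-11333 + 2*(-49)*(76 - 49)) + 2193 = (-11333 + 2*(-49)*27) + 2193 = (-11333 - 2646) + 2193 = -13979 + 2193 = -11786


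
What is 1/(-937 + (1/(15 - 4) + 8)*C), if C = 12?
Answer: -11/9239 ≈ -0.0011906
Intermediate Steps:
1/(-937 + (1/(15 - 4) + 8)*C) = 1/(-937 + (1/(15 - 4) + 8)*12) = 1/(-937 + (1/11 + 8)*12) = 1/(-937 + (89/11)*12) = 1/(-937 + 1068/11) = 1/(-9239/11) = -11/9239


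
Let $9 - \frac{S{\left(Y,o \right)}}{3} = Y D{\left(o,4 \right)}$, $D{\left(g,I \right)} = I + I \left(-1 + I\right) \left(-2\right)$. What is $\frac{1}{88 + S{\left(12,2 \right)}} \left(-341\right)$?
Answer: $- \frac{341}{835} \approx -0.40838$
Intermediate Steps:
$D{\left(g,I \right)} = I - 2 I \left(-1 + I\right)$
$S{\left(Y,o \right)} = 27 + 60 Y$ ($S{\left(Y,o \right)} = 27 - 3 Y 4 \left(3 - 8\right) = 27 - 3 Y 4 \left(-5\right) = 27 - 3 Y \left(-20\right) = 27 - 3 \left(- 20 Y\right) = 27 + 60 Y$)
$\frac{1}{88 + S{\left(12,2 \right)}} \left(-341\right) = \frac{1}{88 + \left(27 + 60 \cdot 12\right)} \left(-341\right) = \frac{1}{88 + \left(27 + 720\right)} \left(-341\right) = \frac{1}{88 + 747} \left(-341\right) = \frac{1}{835} \left(-341\right) = - \frac{341}{835}$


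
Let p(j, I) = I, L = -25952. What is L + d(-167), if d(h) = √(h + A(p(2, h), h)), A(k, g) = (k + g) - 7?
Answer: -25952 + 2*I*√127 ≈ -25952.0 + 22.539*I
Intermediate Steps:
A(k, g) = -7 + g + k (A(k, g) = (g + k) - 7 = -7 + g + k)
d(h) = √(-7 + 3*h) (d(h) = √(h + (-7 + h + h)) = √(h + (-7 + 2*h)) = √(-7 + 3*h))
L + d(-167) = -25952 + √(-7 + 3*(-167)) = -25952 + √(-7 - 501) = -25952 + √(-508) = -25952 + 2*I*√127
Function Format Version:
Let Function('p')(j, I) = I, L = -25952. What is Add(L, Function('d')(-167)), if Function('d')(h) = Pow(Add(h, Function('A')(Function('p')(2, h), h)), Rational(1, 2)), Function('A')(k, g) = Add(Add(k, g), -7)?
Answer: Add(-25952, Mul(2, I, Pow(127, Rational(1, 2)))) ≈ Add(-25952., Mul(22.539, I))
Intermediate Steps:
Function('A')(k, g) = Add(-7, g, k) (Function('A')(k, g) = Add(Add(g, k), -7) = Add(-7, g, k))
Function('d')(h) = Pow(Add(-7, Mul(3, h)), Rational(1, 2)) (Function('d')(h) = Pow(Add(h, Add(-7, h, h)), Rational(1, 2)) = Pow(Add(h, Add(-7, Mul(2, h))), Rational(1, 2)) = Pow(Add(-7, Mul(3, h)), Rational(1, 2)))
Add(L, Function('d')(-167)) = Add(-25952, Pow(Add(-7, Mul(3, -167)), Rational(1, 2))) = Add(-25952, Pow(Add(-7, -501), Rational(1, 2))) = Add(-25952, Pow(-508, Rational(1, 2))) = Add(-25952, Mul(2, I, Pow(127, Rational(1, 2))))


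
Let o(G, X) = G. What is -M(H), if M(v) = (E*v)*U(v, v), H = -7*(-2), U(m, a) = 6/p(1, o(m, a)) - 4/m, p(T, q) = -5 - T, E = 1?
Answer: 18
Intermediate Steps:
U(m, a) = -1 - 4/m (U(m, a) = 6/(-5 - 1*1) - 4/m = 6/(-5 - 1) - 4/m = 6/(-6) - 4/m = 6*(-⅙) - 4/m = -1 - 4/m)
H = 14
M(v) = -4 - v (M(v) = (1*v)*((-4 - v)/v) = v*((-4 - v)/v) = -4 - v)
-M(H) = -(-4 - 1*14) = -(-4 - 14) = -1*(-18) = 18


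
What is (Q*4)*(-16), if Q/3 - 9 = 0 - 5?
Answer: -768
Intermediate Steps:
Q = 12 (Q = 27 + 3*(0 - 5) = 27 + 3*(-5) = 27 - 15 = 12)
(Q*4)*(-16) = (12*4)*(-16) = 48*(-16) = -768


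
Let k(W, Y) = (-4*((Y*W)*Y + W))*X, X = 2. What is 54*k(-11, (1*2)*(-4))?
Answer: 308880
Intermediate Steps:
k(W, Y) = -8*W - 8*W*Y² (k(W, Y) = -4*((Y*W)*Y + W)*2 = -4*((W*Y)*Y + W)*2 = -4*(W*Y² + W)*2 = -4*(W + W*Y²)*2 = (-4*W - 4*W*Y²)*2 = -8*W - 8*W*Y²)
54*k(-11, (1*2)*(-4)) = 54*(-8*(-11)*(1 + ((1*2)*(-4))²)) = 54*(-8*(-11)*(1 + (2*(-4))²)) = 54*(-8*(-11)*(1 + (-8)²)) = 54*(-8*(-11)*(1 + 64)) = 54*(-8*(-11)*65) = 54*5720 = 308880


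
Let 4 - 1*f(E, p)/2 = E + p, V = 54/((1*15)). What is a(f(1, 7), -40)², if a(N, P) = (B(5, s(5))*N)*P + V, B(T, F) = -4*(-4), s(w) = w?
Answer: 656281924/25 ≈ 2.6251e+7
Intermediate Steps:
B(T, F) = 16
V = 18/5 (V = 54/15 = 54*(1/15) = 18/5 ≈ 3.6000)
f(E, p) = 8 - 2*E - 2*p (f(E, p) = 8 - 2*(E + p) = 8 + (-2*E - 2*p) = 8 - 2*E - 2*p)
a(N, P) = 18/5 + 16*N*P (a(N, P) = (16*N)*P + 18/5 = 16*N*P + 18/5 = 18/5 + 16*N*P)
a(f(1, 7), -40)² = (18/5 + 16*(8 - 2*1 - 2*7)*(-40))² = (18/5 + 16*(8 - 2 - 14)*(-40))² = (18/5 + 16*(-8)*(-40))² = (18/5 + 5120)² = (25618/5)² = 656281924/25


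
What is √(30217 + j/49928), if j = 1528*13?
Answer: 2*√47146695/79 ≈ 173.83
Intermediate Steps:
j = 19864
√(30217 + j/49928) = √(30217 + 19864/49928) = √(30217 + 19864*(1/49928)) = √(30217 + 2483/6241) = √(188586780/6241) = 2*√47146695/79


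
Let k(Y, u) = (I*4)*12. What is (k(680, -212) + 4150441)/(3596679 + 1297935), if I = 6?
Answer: 4150729/4894614 ≈ 0.84802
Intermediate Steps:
k(Y, u) = 288 (k(Y, u) = (6*4)*12 = 24*12 = 288)
(k(680, -212) + 4150441)/(3596679 + 1297935) = (288 + 4150441)/(3596679 + 1297935) = 4150729/4894614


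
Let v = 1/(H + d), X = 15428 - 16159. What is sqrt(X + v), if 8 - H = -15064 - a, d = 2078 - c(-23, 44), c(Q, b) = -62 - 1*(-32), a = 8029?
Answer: I*sqrt(51616206178)/8403 ≈ 27.037*I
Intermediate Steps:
c(Q, b) = -30 (c(Q, b) = -62 + 32 = -30)
d = 2108 (d = 2078 - 1*(-30) = 2078 + 30 = 2108)
H = 23101 (H = 8 - (-15064 - 1*8029) = 8 - (-15064 - 8029) = 8 - 1*(-23093) = 8 + 23093 = 23101)
X = -731
v = 1/25209 (v = 1/(23101 + 2108) = 1/25209 ≈ 3.9668e-5)
sqrt(X + v) = sqrt(-731 + 1/25209) = sqrt(-18427778/25209) = I*sqrt(51616206178)/8403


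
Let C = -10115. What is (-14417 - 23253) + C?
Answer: -47785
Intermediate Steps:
(-14417 - 23253) + C = (-14417 - 23253) - 10115 = -37670 - 10115 = -47785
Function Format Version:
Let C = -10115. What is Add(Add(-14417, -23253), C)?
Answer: -47785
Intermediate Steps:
Add(Add(-14417, -23253), C) = Add(Add(-14417, -23253), -10115) = Add(-37670, -10115) = -47785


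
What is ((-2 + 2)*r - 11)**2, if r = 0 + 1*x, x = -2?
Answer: 121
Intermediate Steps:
r = -2 (r = 0 + 1*(-2) = 0 - 2 = -2)
((-2 + 2)*r - 11)**2 = ((-2 + 2)*(-2) - 11)**2 = (0*(-2) - 11)**2 = (0 - 11)**2 = (-11)**2 = 121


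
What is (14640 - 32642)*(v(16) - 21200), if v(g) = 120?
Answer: 379482160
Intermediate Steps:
(14640 - 32642)*(v(16) - 21200) = (14640 - 32642)*(120 - 21200) = -18002*(-21080) = 379482160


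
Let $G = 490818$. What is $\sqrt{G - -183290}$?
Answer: $2 \sqrt{168527} \approx 821.04$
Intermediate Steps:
$\sqrt{G - -183290} = \sqrt{490818 - -183290} = \sqrt{490818 + 183290} = \sqrt{674108} = 2 \sqrt{168527}$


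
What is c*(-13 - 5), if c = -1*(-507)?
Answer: -9126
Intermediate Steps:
c = 507
c*(-13 - 5) = 507*(-13 - 5) = 507*(-18) = -9126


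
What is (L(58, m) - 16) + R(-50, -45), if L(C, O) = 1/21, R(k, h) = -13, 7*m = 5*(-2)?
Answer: -608/21 ≈ -28.952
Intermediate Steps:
m = -10/7 (m = (5*(-2))/7 = (1/7)*(-10) = -10/7 ≈ -1.4286)
L(C, O) = 1/21
(L(58, m) - 16) + R(-50, -45) = (1/21 - 16) - 13 = -335/21 - 13 = -608/21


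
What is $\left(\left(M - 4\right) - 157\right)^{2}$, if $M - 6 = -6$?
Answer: $25921$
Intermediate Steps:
$M = 0$ ($M = 6 - 6 = 0$)
$\left(\left(M - 4\right) - 157\right)^{2} = \left(\left(0 - 4\right) - 157\right)^{2} = \left(-4 - 157\right)^{2} = \left(-161\right)^{2} = 25921$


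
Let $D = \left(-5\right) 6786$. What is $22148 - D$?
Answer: $56078$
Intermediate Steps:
$D = -33930$
$22148 - D = 22148 - -33930 = 22148 + 33930 = 56078$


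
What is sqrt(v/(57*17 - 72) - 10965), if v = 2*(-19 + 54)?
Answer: I*sqrt(8822474895)/897 ≈ 104.71*I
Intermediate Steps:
v = 70 (v = 2*35 = 70)
sqrt(v/(57*17 - 72) - 10965) = sqrt(70/(57*17 - 72) - 10965) = sqrt(70/(969 - 72) - 10965) = sqrt(70/897 - 10965) = sqrt(-9835535/897) = I*sqrt(8822474895)/897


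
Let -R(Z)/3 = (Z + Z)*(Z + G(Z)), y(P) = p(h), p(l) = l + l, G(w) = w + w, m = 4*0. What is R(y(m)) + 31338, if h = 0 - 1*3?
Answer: 30690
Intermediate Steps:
m = 0
G(w) = 2*w
h = -3 (h = 0 - 3 = -3)
p(l) = 2*l
y(P) = -6 (y(P) = 2*(-3) = -6)
R(Z) = -18*Z² (R(Z) = -3*(Z + Z)*(Z + 2*Z) = -3*2*Z*3*Z = -18*Z²)
R(y(m)) + 31338 = -18*(-6)² + 31338 = -18*36 + 31338 = -648 + 31338 = 30690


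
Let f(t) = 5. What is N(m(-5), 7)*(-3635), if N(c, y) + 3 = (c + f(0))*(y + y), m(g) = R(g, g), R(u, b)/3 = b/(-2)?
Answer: -625220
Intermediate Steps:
R(u, b) = -3*b/2 (R(u, b) = 3*(b/(-2)) = 3*(b*(-½)) = 3*(-b/2) = -3*b/2)
m(g) = -3*g/2
N(c, y) = -3 + 2*y*(5 + c) (N(c, y) = -3 + (c + 5)*(y + y) = -3 + (5 + c)*(2*y) = -3 + 2*y*(5 + c))
N(m(-5), 7)*(-3635) = (-3 + 10*7 + 2*(-3/2*(-5))*7)*(-3635) = (-3 + 70 + 2*(15/2)*7)*(-3635) = (-3 + 70 + 105)*(-3635) = 172*(-3635) = -625220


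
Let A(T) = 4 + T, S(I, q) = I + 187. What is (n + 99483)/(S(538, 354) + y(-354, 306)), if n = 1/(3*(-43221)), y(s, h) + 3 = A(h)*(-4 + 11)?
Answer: 3224816057/93746349 ≈ 34.399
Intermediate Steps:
S(I, q) = 187 + I
y(s, h) = 25 + 7*h (y(s, h) = -3 + (4 + h)*(-4 + 11) = -3 + (4 + h)*7 = -3 + (28 + 7*h) = 25 + 7*h)
n = -1/129663 (n = 1/(-129663) = -1/129663 ≈ -7.7123e-6)
(n + 99483)/(S(538, 354) + y(-354, 306)) = (-1/129663 + 99483)/((187 + 538) + (25 + 7*306)) = 12899264228/(129663*(725 + (25 + 2142))) = 12899264228/(129663*(725 + 2167)) = (12899264228/129663)/2892 = (12899264228/129663)*(1/2892) = 3224816057/93746349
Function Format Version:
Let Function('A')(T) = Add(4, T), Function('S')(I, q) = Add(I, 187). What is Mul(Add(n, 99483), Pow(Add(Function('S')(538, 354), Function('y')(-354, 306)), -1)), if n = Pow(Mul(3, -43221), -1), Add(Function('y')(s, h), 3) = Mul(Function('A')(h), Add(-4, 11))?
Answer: Rational(3224816057, 93746349) ≈ 34.399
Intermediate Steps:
Function('S')(I, q) = Add(187, I)
Function('y')(s, h) = Add(25, Mul(7, h)) (Function('y')(s, h) = Add(-3, Mul(Add(4, h), Add(-4, 11))) = Add(-3, Mul(Add(4, h), 7)) = Add(-3, Add(28, Mul(7, h))) = Add(25, Mul(7, h)))
n = Rational(-1, 129663) (n = Pow(-129663, -1) = Rational(-1, 129663) ≈ -7.7123e-6)
Mul(Add(n, 99483), Pow(Add(Function('S')(538, 354), Function('y')(-354, 306)), -1)) = Mul(Add(Rational(-1, 129663), 99483), Pow(Add(Add(187, 538), Add(25, Mul(7, 306))), -1)) = Mul(Rational(12899264228, 129663), Pow(Add(725, Add(25, 2142)), -1)) = Mul(Rational(12899264228, 129663), Pow(Add(725, 2167), -1)) = Mul(Rational(12899264228, 129663), Pow(2892, -1)) = Mul(Rational(12899264228, 129663), Rational(1, 2892)) = Rational(3224816057, 93746349)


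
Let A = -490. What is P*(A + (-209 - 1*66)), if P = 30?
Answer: -22950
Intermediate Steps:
P*(A + (-209 - 1*66)) = 30*(-490 + (-209 - 1*66)) = 30*(-490 + (-209 - 66)) = 30*(-490 - 275) = 30*(-765) = -22950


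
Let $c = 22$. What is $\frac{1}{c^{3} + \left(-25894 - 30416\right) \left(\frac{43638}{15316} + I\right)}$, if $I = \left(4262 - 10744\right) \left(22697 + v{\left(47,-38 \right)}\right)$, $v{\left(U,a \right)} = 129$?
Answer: $\frac{547}{4557342677932561} \approx 1.2003 \cdot 10^{-13}$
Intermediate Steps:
$I = -147958132$ ($I = \left(4262 - 10744\right) \left(22697 + 129\right) = \left(-6482\right) 22826 = -147958132$)
$\frac{1}{c^{3} + \left(-25894 - 30416\right) \left(\frac{43638}{15316} + I\right)} = \frac{1}{22^{3} + \left(-25894 - 30416\right) \left(\frac{43638}{15316} - 147958132\right)} = \frac{1}{10648 - 56310 \left(43638 \cdot \frac{1}{15316} - 147958132\right)} = \frac{1}{10648 - 56310 \left(\frac{3117}{1094} - 147958132\right)} = \frac{1}{10648 - - \frac{4557342672108105}{547}} = \frac{1}{10648 + \frac{4557342672108105}{547}} = \frac{1}{\frac{4557342677932561}{547}} = \frac{547}{4557342677932561}$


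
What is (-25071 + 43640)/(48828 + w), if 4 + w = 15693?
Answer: 18569/64517 ≈ 0.28782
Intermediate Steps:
w = 15689 (w = -4 + 15693 = 15689)
(-25071 + 43640)/(48828 + w) = (-25071 + 43640)/(48828 + 15689) = 18569/64517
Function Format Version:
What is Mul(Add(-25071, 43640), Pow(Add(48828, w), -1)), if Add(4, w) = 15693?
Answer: Rational(18569, 64517) ≈ 0.28782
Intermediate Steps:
w = 15689 (w = Add(-4, 15693) = 15689)
Mul(Add(-25071, 43640), Pow(Add(48828, w), -1)) = Mul(Add(-25071, 43640), Pow(Add(48828, 15689), -1)) = Mul(18569, Pow(64517, -1)) = Mul(18569, Rational(1, 64517)) = Rational(18569, 64517)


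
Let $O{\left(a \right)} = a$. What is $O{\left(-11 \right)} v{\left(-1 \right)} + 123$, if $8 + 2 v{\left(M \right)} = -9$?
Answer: $\frac{433}{2} \approx 216.5$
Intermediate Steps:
$v{\left(M \right)} = - \frac{17}{2}$ ($v{\left(M \right)} = -4 + \frac{1}{2} \left(-9\right) = -4 - \frac{9}{2} = - \frac{17}{2}$)
$O{\left(-11 \right)} v{\left(-1 \right)} + 123 = \left(-11\right) \left(- \frac{17}{2}\right) + 123 = \frac{187}{2} + 123 = \frac{433}{2}$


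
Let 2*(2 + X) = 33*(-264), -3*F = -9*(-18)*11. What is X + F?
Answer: -4952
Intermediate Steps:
F = -594 (F = -(-9*(-18))*11/3 = -54*11 = -1/3*1782 = -594)
X = -4358 (X = -2 + (33*(-264))/2 = -2 + (1/2)*(-8712) = -2 - 4356 = -4358)
X + F = -4358 - 594 = -4952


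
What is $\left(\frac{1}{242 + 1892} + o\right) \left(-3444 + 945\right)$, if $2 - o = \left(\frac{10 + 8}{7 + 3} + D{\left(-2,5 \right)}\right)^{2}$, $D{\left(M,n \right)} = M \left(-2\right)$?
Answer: $\frac{4218234531}{53350} \approx 79067.0$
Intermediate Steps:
$D{\left(M,n \right)} = - 2 M$
$o = - \frac{791}{25}$ ($o = 2 - \left(\frac{10 + 8}{7 + 3} - -4\right)^{2} = 2 - \left(\frac{18}{10} + 4\right)^{2} = 2 - \left(18 \cdot \frac{1}{10} + 4\right)^{2} = 2 - \left(\frac{9}{5} + 4\right)^{2} = 2 - \left(\frac{29}{5}\right)^{2} = 2 - \frac{841}{25} = - \frac{791}{25} \approx -31.64$)
$\left(\frac{1}{242 + 1892} + o\right) \left(-3444 + 945\right) = \left(\frac{1}{242 + 1892} - \frac{791}{25}\right) \left(-3444 + 945\right) = \left(\frac{1}{2134} - \frac{791}{25}\right) \left(-2499\right) = \left(- \frac{1687969}{53350}\right) \left(-2499\right) = \frac{4218234531}{53350}$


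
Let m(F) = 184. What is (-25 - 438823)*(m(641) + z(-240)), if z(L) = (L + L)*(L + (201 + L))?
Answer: -58851272192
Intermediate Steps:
z(L) = 2*L*(201 + 2*L) (z(L) = (2*L)*(201 + 2*L) = 2*L*(201 + 2*L))
(-25 - 438823)*(m(641) + z(-240)) = (-25 - 438823)*(184 + 2*(-240)*(201 + 2*(-240))) = -438848*(184 + 2*(-240)*(201 - 480)) = -438848*(184 + 2*(-240)*(-279)) = -438848*(184 + 133920) = -438848*134104 = -58851272192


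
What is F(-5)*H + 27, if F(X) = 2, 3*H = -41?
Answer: -⅓ ≈ -0.33333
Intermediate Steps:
H = -41/3 (H = (⅓)*(-41) = -41/3 ≈ -13.667)
F(-5)*H + 27 = 2*(-41/3) + 27 = -82/3 + 27 = -⅓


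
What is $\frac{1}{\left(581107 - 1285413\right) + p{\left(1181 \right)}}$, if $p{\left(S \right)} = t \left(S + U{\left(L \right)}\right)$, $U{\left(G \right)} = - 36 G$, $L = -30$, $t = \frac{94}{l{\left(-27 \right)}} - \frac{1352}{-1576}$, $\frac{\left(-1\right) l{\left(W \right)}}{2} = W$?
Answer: $- \frac{5319}{3714952072} \approx -1.4318 \cdot 10^{-6}$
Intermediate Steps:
$l{\left(W \right)} = - 2 W$
$t = \frac{13822}{5319}$ ($t = \frac{94}{\left(-2\right) \left(-27\right)} - \frac{1352}{-1576} = \frac{94}{54} - - \frac{169}{197} = 94 \cdot \frac{1}{54} + \frac{169}{197} = \frac{47}{27} + \frac{169}{197} = \frac{13822}{5319} \approx 2.5986$)
$p{\left(S \right)} = \frac{552880}{197} + \frac{13822 S}{5319}$ ($p{\left(S \right)} = \frac{13822 \left(S - -1080\right)}{5319} = \frac{13822 \left(S + 1080\right)}{5319} = \frac{13822 \left(1080 + S\right)}{5319} = \frac{552880}{197} + \frac{13822 S}{5319}$)
$\frac{1}{\left(581107 - 1285413\right) + p{\left(1181 \right)}} = \frac{1}{\left(581107 - 1285413\right) + \left(\frac{552880}{197} + \frac{13822}{5319} \cdot 1181\right)} = \frac{1}{-704306 + \left(\frac{552880}{197} + \frac{16323782}{5319}\right)} = \frac{1}{-704306 + \frac{31251542}{5319}} = \frac{1}{- \frac{3714952072}{5319}} = - \frac{5319}{3714952072}$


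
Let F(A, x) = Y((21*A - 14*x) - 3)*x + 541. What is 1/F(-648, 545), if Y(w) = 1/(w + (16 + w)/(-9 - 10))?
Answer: 382354/206843159 ≈ 0.0018485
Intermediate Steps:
Y(w) = 1/(-16/19 + 18*w/19) (Y(w) = 1/(w + (16 + w)/(-19)) = 1/(w + (16 + w)*(-1/19)) = 1/(w + (-16/19 - w/19)) = 1/(-16/19 + 18*w/19))
F(A, x) = 541 + 19*x/(2*(-35 - 126*x + 189*A)) (F(A, x) = (19/(2*(-8 + 9*((21*A - 14*x) - 3))))*x + 541 = (19/(2*(-8 + 9*((-14*x + 21*A) - 3))))*x + 541 = (19/(2*(-8 + 9*(-3 - 14*x + 21*A))))*x + 541 = (19/(2*(-8 + (-27 - 126*x + 189*A))))*x + 541 = (19/(2*(-35 - 126*x + 189*A)))*x + 541 = 19*x/(2*(-35 - 126*x + 189*A)) + 541 = 541 + 19*x/(2*(-35 - 126*x + 189*A)))
1/F(-648, 545) = 1/((37870 - 204498*(-648) + 136313*545)/(14*(5 - 27*(-648) + 18*545))) = 1/((37870 + 132514704 + 74290585)/(14*(5 + 17496 + 9810))) = 1/((1/14)*206843159/27311) = 1/((1/14)*(1/27311)*206843159) = 1/(206843159/382354) = 382354/206843159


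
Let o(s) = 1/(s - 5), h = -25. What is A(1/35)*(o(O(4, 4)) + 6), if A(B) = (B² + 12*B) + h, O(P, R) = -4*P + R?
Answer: -3050604/20825 ≈ -146.49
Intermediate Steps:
O(P, R) = R - 4*P
o(s) = 1/(-5 + s)
A(B) = -25 + B² + 12*B (A(B) = (B² + 12*B) - 25 = -25 + B² + 12*B)
A(1/35)*(o(O(4, 4)) + 6) = (-25 + (1/35)² + 12/35)*(1/(-5 + (4 - 4*4)) + 6) = (-25 + (1/35)² + 12*(1/35))*(1/(-5 + (4 - 16)) + 6) = (-25 + 1/1225 + 12/35)*(1/(-5 - 12) + 6) = -30204*(1/(-17) + 6)/1225 = -30204*(-1/17 + 6)/1225 = -30204/1225*101/17 = -3050604/20825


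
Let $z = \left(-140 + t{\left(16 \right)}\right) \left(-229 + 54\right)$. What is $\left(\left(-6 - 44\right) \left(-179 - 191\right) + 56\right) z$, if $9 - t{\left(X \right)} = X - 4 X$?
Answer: $269525900$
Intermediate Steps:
$t{\left(X \right)} = 9 + 3 X$ ($t{\left(X \right)} = 9 - \left(X - 4 X\right) = 9 - - 3 X = 9 + 3 X$)
$z = 14525$ ($z = \left(-140 + \left(9 + 3 \cdot 16\right)\right) \left(-229 + 54\right) = \left(-140 + \left(9 + 48\right)\right) \left(-175\right) = \left(-140 + 57\right) \left(-175\right) = \left(-83\right) \left(-175\right) = 14525$)
$\left(\left(-6 - 44\right) \left(-179 - 191\right) + 56\right) z = \left(\left(-6 - 44\right) \left(-179 - 191\right) + 56\right) 14525 = \left(\left(-50\right) \left(-370\right) + 56\right) 14525 = \left(18500 + 56\right) 14525 = 18556 \cdot 14525 = 269525900$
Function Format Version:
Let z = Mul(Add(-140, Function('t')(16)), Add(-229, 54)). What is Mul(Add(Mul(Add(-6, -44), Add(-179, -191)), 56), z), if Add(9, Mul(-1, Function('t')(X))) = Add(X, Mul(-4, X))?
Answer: 269525900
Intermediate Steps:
Function('t')(X) = Add(9, Mul(3, X)) (Function('t')(X) = Add(9, Mul(-1, Add(X, Mul(-4, X)))) = Add(9, Mul(-1, Mul(-3, X))) = Add(9, Mul(3, X)))
z = 14525 (z = Mul(Add(-140, Add(9, Mul(3, 16))), Add(-229, 54)) = Mul(Add(-140, Add(9, 48)), -175) = Mul(Add(-140, 57), -175) = Mul(-83, -175) = 14525)
Mul(Add(Mul(Add(-6, -44), Add(-179, -191)), 56), z) = Mul(Add(Mul(Add(-6, -44), Add(-179, -191)), 56), 14525) = Mul(Add(Mul(-50, -370), 56), 14525) = Mul(Add(18500, 56), 14525) = Mul(18556, 14525) = 269525900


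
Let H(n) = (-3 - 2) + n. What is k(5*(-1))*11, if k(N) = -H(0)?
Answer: 55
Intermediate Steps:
H(n) = -5 + n
k(N) = 5 (k(N) = -(-5 + 0) = -1*(-5) = 5)
k(5*(-1))*11 = 5*11 = 55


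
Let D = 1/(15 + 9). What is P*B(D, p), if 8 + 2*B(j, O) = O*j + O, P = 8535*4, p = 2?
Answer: -201995/2 ≈ -1.0100e+5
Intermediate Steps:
P = 34140
D = 1/24 ≈ 0.041667
B(j, O) = -4 + O/2 + O*j/2 (B(j, O) = -4 + (O*j + O)/2 = -4 + (O + O*j)/2 = -4 + (O/2 + O*j/2) = -4 + O/2 + O*j/2)
P*B(D, p) = 34140*(-4 + (1/2)*2 + (1/2)*2*(1/24)) = 34140*(-4 + 1 + 1/24) = 34140*(-71/24) = -201995/2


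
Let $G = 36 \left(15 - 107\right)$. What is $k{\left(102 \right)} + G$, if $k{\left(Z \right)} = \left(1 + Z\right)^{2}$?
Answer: $7297$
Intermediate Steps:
$G = -3312$ ($G = 36 \left(-92\right) = -3312$)
$k{\left(102 \right)} + G = \left(1 + 102\right)^{2} - 3312 = 103^{2} - 3312 = 10609 - 3312 = 7297$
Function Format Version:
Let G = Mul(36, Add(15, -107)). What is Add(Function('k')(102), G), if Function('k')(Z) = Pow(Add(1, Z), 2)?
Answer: 7297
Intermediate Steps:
G = -3312 (G = Mul(36, -92) = -3312)
Add(Function('k')(102), G) = Add(Pow(Add(1, 102), 2), -3312) = Add(Pow(103, 2), -3312) = Add(10609, -3312) = 7297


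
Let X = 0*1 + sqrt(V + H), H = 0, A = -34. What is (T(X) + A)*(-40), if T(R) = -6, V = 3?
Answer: 1600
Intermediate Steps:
X = sqrt(3) (X = 0*1 + sqrt(3 + 0) = 0 + sqrt(3) = sqrt(3) ≈ 1.7320)
(T(X) + A)*(-40) = (-6 - 34)*(-40) = -40*(-40) = 1600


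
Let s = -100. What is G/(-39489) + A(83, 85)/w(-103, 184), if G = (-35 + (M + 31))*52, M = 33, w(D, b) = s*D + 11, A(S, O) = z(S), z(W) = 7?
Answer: -727265/19389099 ≈ -0.037509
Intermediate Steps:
A(S, O) = 7
w(D, b) = 11 - 100*D (w(D, b) = -100*D + 11 = 11 - 100*D)
G = 1508 (G = (-35 + (33 + 31))*52 = (-35 + 64)*52 = 29*52 = 1508)
G/(-39489) + A(83, 85)/w(-103, 184) = 1508/(-39489) + 7/(11 - 100*(-103)) = 1508*(-1/39489) + 7/(11 + 10300) = -1508/39489 + 7/10311 = -1508/39489 + 7*(1/10311) = -1508/39489 + 1/1473 = -727265/19389099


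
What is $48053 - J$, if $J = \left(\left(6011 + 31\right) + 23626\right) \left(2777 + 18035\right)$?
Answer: $-617402363$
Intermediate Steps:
$J = 617450416$ ($J = \left(6042 + 23626\right) 20812 = 29668 \cdot 20812 = 617450416$)
$48053 - J = 48053 - 617450416 = -617402363$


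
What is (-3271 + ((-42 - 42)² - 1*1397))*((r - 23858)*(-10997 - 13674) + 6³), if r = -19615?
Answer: 2561183966412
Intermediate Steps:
(-3271 + ((-42 - 42)² - 1*1397))*((r - 23858)*(-10997 - 13674) + 6³) = (-3271 + ((-42 - 42)² - 1*1397))*((-19615 - 23858)*(-10997 - 13674) + 6³) = (-3271 + ((-84)² - 1397))*(-43473*(-24671) + 216) = (-3271 + (7056 - 1397))*(1072522383 + 216) = (-3271 + 5659)*1072522599 = 2388*1072522599 = 2561183966412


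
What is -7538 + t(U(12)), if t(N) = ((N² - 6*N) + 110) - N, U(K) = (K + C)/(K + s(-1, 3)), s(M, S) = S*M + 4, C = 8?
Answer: -1256752/169 ≈ -7436.4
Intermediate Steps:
s(M, S) = 4 + M*S (s(M, S) = M*S + 4 = 4 + M*S)
U(K) = (8 + K)/(1 + K) (U(K) = (K + 8)/(K + (4 - 1*3)) = (8 + K)/(K + (4 - 3)) = (8 + K)/(K + 1) = (8 + K)/(1 + K))
t(N) = 110 + N² - 7*N (t(N) = (110 + N² - 6*N) - N = 110 + N² - 7*N)
-7538 + t(U(12)) = -7538 + (110 + ((8 + 12)/(1 + 12))² - 7*(8 + 12)/(1 + 12)) = -7538 + (110 + (20/13)² - 7*20/13) = -7538 + (110 + 400/169 - 140/13) = -7538 + 17170/169 = -1256752/169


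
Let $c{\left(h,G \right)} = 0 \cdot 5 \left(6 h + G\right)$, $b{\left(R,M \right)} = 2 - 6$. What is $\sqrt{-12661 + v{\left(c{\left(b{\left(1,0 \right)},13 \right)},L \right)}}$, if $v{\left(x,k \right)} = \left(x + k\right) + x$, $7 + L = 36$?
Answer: $2 i \sqrt{3158} \approx 112.39 i$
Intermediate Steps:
$b{\left(R,M \right)} = -4$ ($b{\left(R,M \right)} = 2 - 6 = -4$)
$L = 29$ ($L = -7 + 36 = 29$)
$c{\left(h,G \right)} = 0$ ($c{\left(h,G \right)} = 0 \left(G + 6 h\right) = 0$)
$v{\left(x,k \right)} = k + 2 x$ ($v{\left(x,k \right)} = \left(k + x\right) + x = k + 2 x$)
$\sqrt{-12661 + v{\left(c{\left(b{\left(1,0 \right)},13 \right)},L \right)}} = \sqrt{-12661 + \left(29 + 2 \cdot 0\right)} = \sqrt{-12661 + \left(29 + 0\right)} = \sqrt{-12661 + 29} = \sqrt{-12632} = 2 i \sqrt{3158}$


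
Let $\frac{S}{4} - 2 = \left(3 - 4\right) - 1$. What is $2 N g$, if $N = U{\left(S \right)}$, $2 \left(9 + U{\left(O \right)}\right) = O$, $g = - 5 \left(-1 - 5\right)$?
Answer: $-540$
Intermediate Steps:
$S = 0$ ($S = 8 + 4 \left(\left(3 - 4\right) - 1\right) = 8 + 4 \left(-1 - 1\right) = 8 + 4 \left(-2\right) = 8 - 8 = 0$)
$g = 30$ ($g = \left(-5\right) \left(-6\right) = 30$)
$U{\left(O \right)} = -9 + \frac{O}{2}$
$N = -9$ ($N = -9 + \frac{1}{2} \cdot 0 = -9 + 0 = -9$)
$2 N g = 2 \left(-9\right) 30 = \left(-18\right) 30 = -540$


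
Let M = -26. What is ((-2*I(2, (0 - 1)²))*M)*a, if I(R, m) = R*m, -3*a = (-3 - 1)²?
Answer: -1664/3 ≈ -554.67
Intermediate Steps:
a = -16/3 (a = -(-3 - 1)²/3 = -⅓*(-4)² = -⅓*16 = -16/3 ≈ -5.3333)
((-2*I(2, (0 - 1)²))*M)*a = (-4*(0 - 1)²*(-26))*(-16/3) = (-4*(-1)²*(-26))*(-16/3) = (-4*(-26))*(-16/3) = (-2*2*(-26))*(-16/3) = -4*(-26)*(-16/3) = 104*(-16/3) = -1664/3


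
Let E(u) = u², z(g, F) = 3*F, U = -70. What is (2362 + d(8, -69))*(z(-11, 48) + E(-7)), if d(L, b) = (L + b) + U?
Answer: 430583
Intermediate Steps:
d(L, b) = -70 + L + b (d(L, b) = (L + b) - 70 = -70 + L + b)
(2362 + d(8, -69))*(z(-11, 48) + E(-7)) = (2362 + (-70 + 8 - 69))*(3*48 + (-7)²) = (2362 - 131)*(144 + 49) = 2231*193 = 430583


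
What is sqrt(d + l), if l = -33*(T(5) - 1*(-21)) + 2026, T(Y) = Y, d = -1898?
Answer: I*sqrt(730) ≈ 27.019*I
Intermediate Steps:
l = 1168 (l = -33*(5 - 1*(-21)) + 2026 = -33*(5 + 21) + 2026 = -33*26 + 2026 = -858 + 2026 = 1168)
sqrt(d + l) = sqrt(-1898 + 1168) = sqrt(-730) = I*sqrt(730)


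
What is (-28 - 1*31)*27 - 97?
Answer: -1690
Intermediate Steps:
(-28 - 1*31)*27 - 97 = (-28 - 31)*27 - 97 = -59*27 - 97 = -1593 - 97 = -1690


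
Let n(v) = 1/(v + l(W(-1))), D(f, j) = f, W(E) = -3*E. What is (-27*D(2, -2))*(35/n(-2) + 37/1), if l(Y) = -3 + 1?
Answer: 5562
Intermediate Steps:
l(Y) = -2
n(v) = 1/(-2 + v) (n(v) = 1/(v - 2) = 1/(-2 + v))
(-27*D(2, -2))*(35/n(-2) + 37/1) = (-27*2)*(35/(1/(-2 - 2)) + 37/1) = -54*(35/(1/(-4)) + 37*1) = -54*(35/(-1/4) + 37) = -54*(35*(-4) + 37) = -54*(-140 + 37) = -54*(-103) = 5562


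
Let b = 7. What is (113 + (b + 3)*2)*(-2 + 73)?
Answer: 9443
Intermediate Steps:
(113 + (b + 3)*2)*(-2 + 73) = (113 + (7 + 3)*2)*(-2 + 73) = (113 + 10*2)*71 = (113 + 20)*71 = 133*71 = 9443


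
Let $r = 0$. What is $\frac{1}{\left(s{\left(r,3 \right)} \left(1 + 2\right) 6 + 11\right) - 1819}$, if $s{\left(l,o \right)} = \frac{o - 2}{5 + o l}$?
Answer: $- \frac{5}{9022} \approx -0.0005542$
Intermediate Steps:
$s{\left(l,o \right)} = \frac{-2 + o}{5 + l o}$
$\frac{1}{\left(s{\left(r,3 \right)} \left(1 + 2\right) 6 + 11\right) - 1819} = \frac{1}{\left(\frac{-2 + 3}{5 + 0 \cdot 3} \left(1 + 2\right) 6 + 11\right) - 1819} = \frac{1}{\left(\frac{1}{5 + 0} \cdot 1 \cdot 3 \cdot 6 + 11\right) - 1819} = \frac{1}{\left(\frac{1}{5} \cdot 1 \cdot 3 \cdot 6 + 11\right) - 1819} = \frac{1}{\left(\frac{1}{5} \cdot 3 \cdot 6 + 11\right) - 1819} = \frac{1}{\left(\frac{3}{5} \cdot 6 + 11\right) - 1819} = \frac{1}{\left(\frac{18}{5} + 11\right) - 1819} = \frac{1}{\frac{73}{5} - 1819} = \frac{1}{- \frac{9022}{5}} = - \frac{5}{9022}$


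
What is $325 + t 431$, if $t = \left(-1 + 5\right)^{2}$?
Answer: $7221$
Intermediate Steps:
$t = 16$ ($t = 4^{2} = 16$)
$325 + t 431 = 325 + 16 \cdot 431 = 325 + 6896 = 7221$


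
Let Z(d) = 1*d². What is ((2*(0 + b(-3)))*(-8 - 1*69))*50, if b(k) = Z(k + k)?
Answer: -277200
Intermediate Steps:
Z(d) = d²
b(k) = 4*k² (b(k) = (k + k)² = (2*k)² = 4*k²)
((2*(0 + b(-3)))*(-8 - 1*69))*50 = ((2*(0 + 4*(-3)²))*(-8 - 1*69))*50 = ((2*(0 + 4*9))*(-8 - 69))*50 = ((2*(0 + 36))*(-77))*50 = ((2*36)*(-77))*50 = (72*(-77))*50 = -5544*50 = -277200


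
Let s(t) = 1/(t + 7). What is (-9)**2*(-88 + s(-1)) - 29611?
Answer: -73451/2 ≈ -36726.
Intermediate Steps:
s(t) = 1/(7 + t)
(-9)**2*(-88 + s(-1)) - 29611 = (-9)**2*(-88 + 1/(7 - 1)) - 29611 = 81*(-88 + 1/6) - 29611 = 81*(-527/6) - 29611 = -14229/2 - 29611 = -73451/2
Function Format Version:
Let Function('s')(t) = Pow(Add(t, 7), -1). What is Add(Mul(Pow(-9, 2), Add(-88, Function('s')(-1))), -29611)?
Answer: Rational(-73451, 2) ≈ -36726.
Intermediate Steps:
Function('s')(t) = Pow(Add(7, t), -1)
Add(Mul(Pow(-9, 2), Add(-88, Function('s')(-1))), -29611) = Add(Mul(Pow(-9, 2), Add(-88, Pow(Add(7, -1), -1))), -29611) = Add(Mul(81, Add(-88, Pow(6, -1))), -29611) = Add(Mul(81, Add(-88, Rational(1, 6))), -29611) = Add(Mul(81, Rational(-527, 6)), -29611) = Add(Rational(-14229, 2), -29611) = Rational(-73451, 2)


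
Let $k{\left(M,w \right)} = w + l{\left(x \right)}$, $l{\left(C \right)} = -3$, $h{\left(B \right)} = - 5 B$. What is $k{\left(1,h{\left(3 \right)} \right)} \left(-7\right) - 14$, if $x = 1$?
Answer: $112$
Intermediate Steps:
$k{\left(M,w \right)} = -3 + w$ ($k{\left(M,w \right)} = w - 3 = -3 + w$)
$k{\left(1,h{\left(3 \right)} \right)} \left(-7\right) - 14 = \left(-3 - 15\right) \left(-7\right) - 14 = \left(-18\right) \left(-7\right) - 14 = 126 - 14 = 112$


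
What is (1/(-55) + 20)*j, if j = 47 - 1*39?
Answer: 8792/55 ≈ 159.85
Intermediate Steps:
j = 8 (j = 47 - 39 = 8)
(1/(-55) + 20)*j = (1/(-55) + 20)*8 = (-1/55 + 20)*8 = (1099/55)*8 = 8792/55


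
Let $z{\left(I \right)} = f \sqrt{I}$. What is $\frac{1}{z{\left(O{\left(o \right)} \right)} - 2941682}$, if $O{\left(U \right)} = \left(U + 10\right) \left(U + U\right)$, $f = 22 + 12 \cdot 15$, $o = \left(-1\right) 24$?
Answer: $- \frac{1470841}{4326732784418} - \frac{202 \sqrt{42}}{2163366392209} \approx -3.4055 \cdot 10^{-7}$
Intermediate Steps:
$o = -24$
$f = 202$ ($f = 22 + 180 = 202$)
$O{\left(U \right)} = 2 U \left(10 + U\right)$ ($O{\left(U \right)} = \left(10 + U\right) 2 U = 2 U \left(10 + U\right)$)
$z{\left(I \right)} = 202 \sqrt{I}$
$\frac{1}{z{\left(O{\left(o \right)} \right)} - 2941682} = \frac{1}{202 \sqrt{2 \left(-24\right) \left(10 - 24\right)} - 2941682} = \frac{1}{202 \sqrt{2 \left(-24\right) \left(-14\right)} - 2941682} = \frac{1}{202 \sqrt{672} - 2941682} = \frac{1}{202 \cdot 4 \sqrt{42} - 2941682} = \frac{1}{808 \sqrt{42} - 2941682} = \frac{1}{-2941682 + 808 \sqrt{42}}$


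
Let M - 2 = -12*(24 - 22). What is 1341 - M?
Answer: 1363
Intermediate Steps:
M = -22 (M = 2 - 12*(24 - 22) = 2 - 12*2 = 2 - 24 = -22)
1341 - M = 1341 - 1*(-22) = 1341 + 22 = 1363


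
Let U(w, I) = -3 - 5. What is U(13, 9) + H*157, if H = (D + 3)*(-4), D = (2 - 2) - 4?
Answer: 620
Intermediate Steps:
D = -4 (D = 0 - 4 = -4)
U(w, I) = -8
H = 4 (H = (-4 + 3)*(-4) = -1*(-4) = 4)
U(13, 9) + H*157 = -8 + 4*157 = -8 + 628 = 620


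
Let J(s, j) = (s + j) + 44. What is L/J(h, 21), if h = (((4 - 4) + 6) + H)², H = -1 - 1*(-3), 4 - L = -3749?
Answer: 1251/43 ≈ 29.093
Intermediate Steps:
L = 3753 (L = 4 - 1*(-3749) = 4 + 3749 = 3753)
H = 2 (H = -1 + 3 = 2)
h = 64 (h = (((4 - 4) + 6) + 2)² = ((0 + 6) + 2)² = (6 + 2)² = 8² = 64)
J(s, j) = 44 + j + s (J(s, j) = (j + s) + 44 = 44 + j + s)
L/J(h, 21) = 3753/(44 + 21 + 64) = 3753/129 = 3753*(1/129) = 1251/43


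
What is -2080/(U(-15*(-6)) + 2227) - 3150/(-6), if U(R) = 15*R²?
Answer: 64954595/123727 ≈ 524.98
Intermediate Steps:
-2080/(U(-15*(-6)) + 2227) - 3150/(-6) = -2080/(15*(-15*(-6))² + 2227) - 3150/(-6) = -2080/(15*(-3*(-30))² + 2227) - 3150*(-⅙) = -2080/(15*90² + 2227) + 525 = -2080/(15*8100 + 2227) + 525 = -2080/(121500 + 2227) + 525 = -2080/123727 + 525 = 64954595/123727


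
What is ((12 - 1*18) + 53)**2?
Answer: 2209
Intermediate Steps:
((12 - 1*18) + 53)**2 = ((12 - 18) + 53)**2 = (-6 + 53)**2 = 47**2 = 2209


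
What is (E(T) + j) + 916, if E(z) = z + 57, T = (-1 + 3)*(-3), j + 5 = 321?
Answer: 1283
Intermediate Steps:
j = 316 (j = -5 + 321 = 316)
T = -6 (T = 2*(-3) = -6)
E(z) = 57 + z
(E(T) + j) + 916 = ((57 - 6) + 316) + 916 = (51 + 316) + 916 = 367 + 916 = 1283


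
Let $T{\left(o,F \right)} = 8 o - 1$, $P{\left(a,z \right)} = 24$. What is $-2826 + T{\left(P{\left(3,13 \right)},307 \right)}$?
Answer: $-2635$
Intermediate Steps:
$T{\left(o,F \right)} = -1 + 8 o$
$-2826 + T{\left(P{\left(3,13 \right)},307 \right)} = -2826 + \left(-1 + 8 \cdot 24\right) = -2826 + \left(-1 + 192\right) = -2826 + 191 = -2635$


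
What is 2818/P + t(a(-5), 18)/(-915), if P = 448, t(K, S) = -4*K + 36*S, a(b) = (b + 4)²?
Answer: 1144979/204960 ≈ 5.5863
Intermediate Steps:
a(b) = (4 + b)²
2818/P + t(a(-5), 18)/(-915) = 2818/448 + (-4*(4 - 5)² + 36*18)/(-915) = 2818*(1/448) + (-4*(-1)² + 648)*(-1/915) = 1409/224 + (-4*1 + 648)*(-1/915) = 1409/224 + (-4 + 648)*(-1/915) = 1409/224 + 644*(-1/915) = 1409/224 - 644/915 = 1144979/204960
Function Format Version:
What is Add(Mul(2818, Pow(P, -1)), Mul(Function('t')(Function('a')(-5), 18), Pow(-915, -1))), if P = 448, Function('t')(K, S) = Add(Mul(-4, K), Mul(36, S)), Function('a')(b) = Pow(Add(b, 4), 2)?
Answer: Rational(1144979, 204960) ≈ 5.5863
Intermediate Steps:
Function('a')(b) = Pow(Add(4, b), 2)
Add(Mul(2818, Pow(P, -1)), Mul(Function('t')(Function('a')(-5), 18), Pow(-915, -1))) = Add(Mul(2818, Pow(448, -1)), Mul(Add(Mul(-4, Pow(Add(4, -5), 2)), Mul(36, 18)), Pow(-915, -1))) = Add(Mul(2818, Rational(1, 448)), Mul(Add(Mul(-4, Pow(-1, 2)), 648), Rational(-1, 915))) = Add(Rational(1409, 224), Mul(Add(Mul(-4, 1), 648), Rational(-1, 915))) = Add(Rational(1409, 224), Mul(Add(-4, 648), Rational(-1, 915))) = Add(Rational(1409, 224), Mul(644, Rational(-1, 915))) = Add(Rational(1409, 224), Rational(-644, 915)) = Rational(1144979, 204960)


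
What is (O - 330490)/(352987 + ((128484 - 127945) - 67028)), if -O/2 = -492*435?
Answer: 48775/143249 ≈ 0.34049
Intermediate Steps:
O = 428040 (O = -(-984)*435 = -2*(-214020) = 428040)
(O - 330490)/(352987 + ((128484 - 127945) - 67028)) = (428040 - 330490)/(352987 + ((128484 - 127945) - 67028)) = 97550/(352987 + (539 - 67028)) = 97550/(352987 - 66489) = 97550/286498 = 97550*(1/286498) = 48775/143249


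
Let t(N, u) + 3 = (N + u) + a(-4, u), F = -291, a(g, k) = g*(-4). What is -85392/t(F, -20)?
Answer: 42696/149 ≈ 286.55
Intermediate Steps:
a(g, k) = -4*g
t(N, u) = 13 + N + u (t(N, u) = -3 + ((N + u) - 4*(-4)) = -3 + ((N + u) + 16) = -3 + (16 + N + u) = 13 + N + u)
-85392/t(F, -20) = -85392/(13 - 291 - 20) = -85392/(-298) = -85392*(-1/298) = 42696/149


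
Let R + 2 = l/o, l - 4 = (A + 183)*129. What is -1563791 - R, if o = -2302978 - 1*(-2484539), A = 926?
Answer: -283923237694/181561 ≈ -1.5638e+6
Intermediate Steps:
l = 143065 (l = 4 + (926 + 183)*129 = 4 + 1109*129 = 4 + 143061 = 143065)
o = 181561 (o = -2302978 + 2484539 = 181561)
R = -220057/181561 (R = -2 + 143065/181561 = -220057/181561 ≈ -1.2120)
-1563791 - R = -1563791 - 1*(-220057/181561) = -1563791 + 220057/181561 = -283923237694/181561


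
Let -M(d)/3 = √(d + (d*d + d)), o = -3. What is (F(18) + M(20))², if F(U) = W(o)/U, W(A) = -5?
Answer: 1283065/324 + 10*√110/3 ≈ 3995.0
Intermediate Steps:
F(U) = -5/U
M(d) = -3*√(d² + 2*d) (M(d) = -3*√(d + (d*d + d)) = -3*√(d + (d² + d)) = -3*√(d + (d + d²)) = -3*√(d² + 2*d))
(F(18) + M(20))² = (-5/18 - 3*2*√5*√(2 + 20))² = (-5*1/18 - 3*2*√110)² = (-5/18 - 6*√110)²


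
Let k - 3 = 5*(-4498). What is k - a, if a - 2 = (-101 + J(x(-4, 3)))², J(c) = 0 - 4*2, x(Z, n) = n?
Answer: -34370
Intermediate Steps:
J(c) = -8 (J(c) = 0 - 8 = -8)
k = -22487 (k = 3 + 5*(-4498) = 3 - 22490 = -22487)
a = 11883 (a = 2 + (-101 - 8)² = 2 + (-109)² = 2 + 11881 = 11883)
k - a = -22487 - 1*11883 = -22487 - 11883 = -34370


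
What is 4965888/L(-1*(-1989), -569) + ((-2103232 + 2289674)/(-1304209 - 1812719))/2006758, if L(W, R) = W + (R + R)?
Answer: 15530616579559293185/2661468544854912 ≈ 5835.4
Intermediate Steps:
L(W, R) = W + 2*R
4965888/L(-1*(-1989), -569) + ((-2103232 + 2289674)/(-1304209 - 1812719))/2006758 = 4965888/(-1*(-1989) + 2*(-569)) + ((-2103232 + 2289674)/(-1304209 - 1812719))/2006758 = 4965888/(1989 - 1138) + (186442/(-3116928))*(1/2006758) = 4965888/851 + (186442*(-1/3116928))*(1/2006758) = 4965888*(1/851) - 93221/1558464*1/2006758 = 4965888/851 - 93221/3127460099712 = 15530616579559293185/2661468544854912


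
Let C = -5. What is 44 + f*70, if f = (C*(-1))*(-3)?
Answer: -1006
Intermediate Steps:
f = -15 (f = -5*(-1)*(-3) = 5*(-3) = -15)
44 + f*70 = 44 - 15*70 = 44 - 1050 = -1006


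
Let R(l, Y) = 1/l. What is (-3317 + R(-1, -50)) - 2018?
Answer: -5336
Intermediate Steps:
(-3317 + R(-1, -50)) - 2018 = (-3317 + 1/(-1)) - 2018 = (-3317 - 1) - 2018 = -3318 - 2018 = -5336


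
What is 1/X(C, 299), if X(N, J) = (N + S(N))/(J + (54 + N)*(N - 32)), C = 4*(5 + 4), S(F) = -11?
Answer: 659/25 ≈ 26.360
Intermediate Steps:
C = 36 (C = 4*9 = 36)
X(N, J) = (-11 + N)/(J + (-32 + N)*(54 + N)) (X(N, J) = (N - 11)/(J + (54 + N)*(N - 32)) = (-11 + N)/(J + (54 + N)*(-32 + N)) = (-11 + N)/(J + (-32 + N)*(54 + N)))
1/X(C, 299) = 1/((-11 + 36)/(-1728 + 299 + 36**2 + 22*36)) = 1/(25/(-1728 + 299 + 1296 + 792)) = 1/(25/659) = 659/25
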